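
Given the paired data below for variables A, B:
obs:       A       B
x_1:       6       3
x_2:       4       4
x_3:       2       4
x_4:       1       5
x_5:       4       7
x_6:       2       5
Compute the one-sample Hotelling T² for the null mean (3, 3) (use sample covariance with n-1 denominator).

Step 1 — sample mean vector:
  mean(A) = (6 + 4 + 2 + 1 + 4 + 2) / 6 = 19/6 = 3.1667
  mean(B) = (3 + 4 + 4 + 5 + 7 + 5) / 6 = 28/6 = 4.6667
  x̄ = (3.1667, 4.6667),  deviation x̄ - mu_0 = (3.1667, 4.6667) - (3, 3) = (0.1667, 1.6667).

Step 2 — sample covariance matrix, S[i,j] = (1/(n-1)) · Σ_k (x_{k,i} - mean_i) · (x_{k,j} - mean_j), divisor n-1 = 5:
  S[A,A] = ((2.8333)·(2.8333) + (0.8333)·(0.8333) + (-1.1667)·(-1.1667) + (-2.1667)·(-2.1667) + (0.8333)·(0.8333) + (-1.1667)·(-1.1667)) / 5 = 16.8333/5 = 3.3667
  S[A,B] = ((2.8333)·(-1.6667) + (0.8333)·(-0.6667) + (-1.1667)·(-0.6667) + (-2.1667)·(0.3333) + (0.8333)·(2.3333) + (-1.1667)·(0.3333)) / 5 = -3.6667/5 = -0.7333
  S[B,B] = ((-1.6667)·(-1.6667) + (-0.6667)·(-0.6667) + (-0.6667)·(-0.6667) + (0.3333)·(0.3333) + (2.3333)·(2.3333) + (0.3333)·(0.3333)) / 5 = 9.3333/5 = 1.8667
  S = [[3.3667, -0.7333],
 [-0.7333, 1.8667]].

Step 3 — invert S. det(S) = 3.3667·1.8667 - (-0.7333)² = 5.7467.
  S^{-1} = (1/det) · [[d, -b], [-b, a]] = [[0.3248, 0.1276],
 [0.1276, 0.5858]].

Step 4 — quadratic form (x̄ - mu_0)^T · S^{-1} · (x̄ - mu_0):
  S^{-1} · (x̄ - mu_0) = (0.2668, 0.9977),
  (x̄ - mu_0)^T · [...] = (0.1667)·(0.2668) + (1.6667)·(0.9977) = 1.7073.

Step 5 — scale by n: T² = 6 · 1.7073 = 10.2436.

T² ≈ 10.2436


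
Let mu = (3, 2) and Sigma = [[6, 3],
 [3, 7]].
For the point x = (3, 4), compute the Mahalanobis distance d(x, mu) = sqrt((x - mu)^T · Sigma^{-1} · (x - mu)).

Step 1 — centre the observation: (x - mu) = (0, 2).

Step 2 — invert Sigma. det(Sigma) = 6·7 - (3)² = 33.
  Sigma^{-1} = (1/det) · [[d, -b], [-b, a]] = [[0.2121, -0.0909],
 [-0.0909, 0.1818]].

Step 3 — form the quadratic (x - mu)^T · Sigma^{-1} · (x - mu):
  Sigma^{-1} · (x - mu) = (-0.1818, 0.3636).
  (x - mu)^T · [Sigma^{-1} · (x - mu)] = (0)·(-0.1818) + (2)·(0.3636) = 0.7273.

Step 4 — take square root: d = √(0.7273) ≈ 0.8528.

d(x, mu) = √(0.7273) ≈ 0.8528


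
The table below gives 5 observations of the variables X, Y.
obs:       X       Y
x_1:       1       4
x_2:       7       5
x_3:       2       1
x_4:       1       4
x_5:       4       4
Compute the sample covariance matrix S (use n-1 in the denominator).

Step 1 — column means:
  mean(X) = (1 + 7 + 2 + 1 + 4) / 5 = 15/5 = 3
  mean(Y) = (4 + 5 + 1 + 4 + 4) / 5 = 18/5 = 3.6

Step 2 — sample covariance S[i,j] = (1/(n-1)) · Σ_k (x_{k,i} - mean_i) · (x_{k,j} - mean_j), with n-1 = 4.
  S[X,X] = ((-2)·(-2) + (4)·(4) + (-1)·(-1) + (-2)·(-2) + (1)·(1)) / 4 = 26/4 = 6.5
  S[X,Y] = ((-2)·(0.4) + (4)·(1.4) + (-1)·(-2.6) + (-2)·(0.4) + (1)·(0.4)) / 4 = 7/4 = 1.75
  S[Y,Y] = ((0.4)·(0.4) + (1.4)·(1.4) + (-2.6)·(-2.6) + (0.4)·(0.4) + (0.4)·(0.4)) / 4 = 9.2/4 = 2.3

S is symmetric (S[j,i] = S[i,j]). Assembling:

S = [[6.5, 1.75],
 [1.75, 2.3]]


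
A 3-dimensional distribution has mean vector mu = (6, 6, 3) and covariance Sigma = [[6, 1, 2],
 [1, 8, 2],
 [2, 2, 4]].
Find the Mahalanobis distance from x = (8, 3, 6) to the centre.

Step 1 — centre the observation: (x - mu) = (2, -3, 3).

Step 2 — invert Sigma (cofactor / det for 3×3, or solve directly):
  Sigma^{-1} = [[0.2, 0, -0.1],
 [0, 0.1429, -0.0714],
 [-0.1, -0.0714, 0.3357]].

Step 3 — form the quadratic (x - mu)^T · Sigma^{-1} · (x - mu):
  Sigma^{-1} · (x - mu) = (0.1, -0.6429, 1.0214).
  (x - mu)^T · [Sigma^{-1} · (x - mu)] = (2)·(0.1) + (-3)·(-0.6429) + (3)·(1.0214) = 5.1929.

Step 4 — take square root: d = √(5.1929) ≈ 2.2788.

d(x, mu) = √(5.1929) ≈ 2.2788


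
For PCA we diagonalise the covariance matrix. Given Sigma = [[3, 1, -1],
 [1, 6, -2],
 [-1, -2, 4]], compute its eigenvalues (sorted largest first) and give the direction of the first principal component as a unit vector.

Step 1 — characteristic polynomial p(λ) = det(λI - Sigma) = λ³ - tr·λ² + c_1·λ - det, where tr = trace, c_1 = sum of the principal 2×2 minors, det = det(Sigma):
  tr = 3 + 6 + 4 = 13,
  c_1 = (3·6 - (1)²) + (3·4 - (-1)²) + (6·4 - (-2)²) = 17 + 11 + 20 = 48,
  det = 3·(6·4 - (-2)²) - (1)·((1)·4 - (-2)·(-1)) + (-1)·((1)·(-2) - 6·(-1)) = 3·(20) - (1)·(2) + (-1)·(4) = 54.
  So p(λ) = λ³ - 13λ² + 48λ - 54.
Step 2 — look for an integer root (rational root theorem: any rational root is an integer divisor of 54). Testing λ = 3:
  p(3) = 27 - 117 + 144 - 54 = 0  ✓
  Dividing out (λ - 3): p(λ) = (λ - 3)(λ² - 10λ + 18).
Step 3 — remaining eigenvalues from the quadratic λ² - 10λ + 18 = 0:
  Δ = 10² - 4·18 = 100 - 72 = 28,  λ = (10 ± √28)/2 = (10 ± 5.2915)/2 ≈ 7.6458 or 2.3542.
  Sorted: λ_1 = 7.6458,  λ_2 = 3,  λ_3 = 2.3542  (check: sum = 13 = tr ✓).

Step 4 — unit eigenvector for λ_1 ≈ 7.6458: v spans the null space of (Sigma - λ_1 I), whose rows are
  r_1 = (-4.6458, 1, -1),  r_2 = (1, -1.6458, -2),  r_3 = (-1, -2, -3.6458).
  v is orthogonal to every row, so take v ∝ r_1 × r_2 = ((1)·(-2) - (-1)·(-1.6458), (-1)·(1) - (-4.6458)·(-2), (-4.6458)·(-1.6458) - (1)·(1)) ≈ (-3.6458, -10.2915, 6.6458).
  Rescale (multiply by -1 so the first nonzero entry is positive): u = (3.6458, 10.2915, -6.6458).
  ||u|| = √((3.6458)² + (10.2915)² + (-6.6458)²) = √(163.3725) ≈ 12.7817,  v_1 = u/||u|| ≈ (0.2852, 0.8052, -0.5199) (||v_1|| = 1).

λ_1 = 7.6458,  λ_2 = 3,  λ_3 = 2.3542;  v_1 ≈ (0.2852, 0.8052, -0.5199)


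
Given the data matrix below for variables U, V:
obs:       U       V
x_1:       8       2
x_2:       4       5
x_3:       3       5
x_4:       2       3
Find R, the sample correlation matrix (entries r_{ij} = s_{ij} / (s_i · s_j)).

Step 1 — column means:
  mean(U) = (8 + 4 + 3 + 2) / 4 = 17/4 = 4.25
  mean(V) = (2 + 5 + 5 + 3) / 4 = 15/4 = 3.75

Step 2 — sample variances and covariances s[i,j] = (1/(n-1)) · Σ_k (x_{k,i} - mean_i) · (x_{k,j} - mean_j), with n-1 = 3:
  s[U,U] = ((3.75)·(3.75) + (-0.25)·(-0.25) + (-1.25)·(-1.25) + (-2.25)·(-2.25)) / 3 = 20.75/3 = 6.9167
  s[U,V] = ((3.75)·(-1.75) + (-0.25)·(1.25) + (-1.25)·(1.25) + (-2.25)·(-0.75)) / 3 = -6.75/3 = -2.25
  s[V,V] = ((-1.75)·(-1.75) + (1.25)·(1.25) + (1.25)·(1.25) + (-0.75)·(-0.75)) / 3 = 6.75/3 = 2.25
  Sample standard deviations s_i = √(s[i,i]):
  s(U) = √(6.9167) = 2.63
  s(V) = √(2.25) = 1.5

Step 3 — r_{ij} = s_{ij} / (s_i · s_j):
  r[U,U] = 1 (diagonal).
  r[U,V] = -2.25 / (2.63 · 1.5) = -2.25 / 3.9449 = -0.5704
  r[V,V] = 1 (diagonal).

R is symmetric with unit diagonal. Assembling:

R = [[1, -0.5704],
 [-0.5704, 1]]


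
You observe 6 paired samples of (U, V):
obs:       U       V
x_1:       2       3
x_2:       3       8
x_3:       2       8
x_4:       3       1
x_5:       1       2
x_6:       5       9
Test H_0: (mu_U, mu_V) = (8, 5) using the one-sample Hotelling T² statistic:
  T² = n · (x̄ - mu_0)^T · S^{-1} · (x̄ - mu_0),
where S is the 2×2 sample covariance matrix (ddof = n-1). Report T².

Step 1 — sample mean vector:
  mean(U) = (2 + 3 + 2 + 3 + 1 + 5) / 6 = 16/6 = 2.6667
  mean(V) = (3 + 8 + 8 + 1 + 2 + 9) / 6 = 31/6 = 5.1667
  x̄ = (2.6667, 5.1667),  deviation x̄ - mu_0 = (2.6667, 5.1667) - (8, 5) = (-5.3333, 0.1667).

Step 2 — sample covariance matrix, S[i,j] = (1/(n-1)) · Σ_k (x_{k,i} - mean_i) · (x_{k,j} - mean_j), divisor n-1 = 5:
  S[U,U] = ((-0.6667)·(-0.6667) + (0.3333)·(0.3333) + (-0.6667)·(-0.6667) + (0.3333)·(0.3333) + (-1.6667)·(-1.6667) + (2.3333)·(2.3333)) / 5 = 9.3333/5 = 1.8667
  S[U,V] = ((-0.6667)·(-2.1667) + (0.3333)·(2.8333) + (-0.6667)·(2.8333) + (0.3333)·(-4.1667) + (-1.6667)·(-3.1667) + (2.3333)·(3.8333)) / 5 = 13.3333/5 = 2.6667
  S[V,V] = ((-2.1667)·(-2.1667) + (2.8333)·(2.8333) + (2.8333)·(2.8333) + (-4.1667)·(-4.1667) + (-3.1667)·(-3.1667) + (3.8333)·(3.8333)) / 5 = 62.8333/5 = 12.5667
  S = [[1.8667, 2.6667],
 [2.6667, 12.5667]].

Step 3 — invert S. det(S) = 1.8667·12.5667 - (2.6667)² = 16.3467.
  S^{-1} = (1/det) · [[d, -b], [-b, a]] = [[0.7688, -0.1631],
 [-0.1631, 0.1142]].

Step 4 — quadratic form (x̄ - mu_0)^T · S^{-1} · (x̄ - mu_0):
  S^{-1} · (x̄ - mu_0) = (-4.1272, 0.8891),
  (x̄ - mu_0)^T · [...] = (-5.3333)·(-4.1272) + (0.1667)·(0.8891) = 22.1601.

Step 5 — scale by n: T² = 6 · 22.1601 = 132.9608.

T² ≈ 132.9608


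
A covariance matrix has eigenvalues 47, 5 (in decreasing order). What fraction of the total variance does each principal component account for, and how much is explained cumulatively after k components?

Step 1 — total variance = trace(Sigma) = Σ λ_i = 47 + 5 = 52.

Step 2 — fraction explained by component i = λ_i / Σ λ:
  PC1: 47/52 = 0.9038
  PC2: 5/52 = 0.0962

Step 3 — cumulative fraction after k components = (λ_1 + ... + λ_k) / Σ λ:
  k = 1: 47/52 = 0.9038
  k = 2: (47 + 5)/52 = 52/52 = 1

Summary (fraction, with percent):

explained: PC1 0.9038 (90.38%), PC2 0.0962 (9.62%);  cumulative: 0.9038, 1


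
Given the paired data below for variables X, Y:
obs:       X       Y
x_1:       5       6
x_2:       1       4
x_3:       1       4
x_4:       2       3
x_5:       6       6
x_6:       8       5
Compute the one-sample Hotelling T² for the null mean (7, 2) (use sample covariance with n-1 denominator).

Step 1 — sample mean vector:
  mean(X) = (5 + 1 + 1 + 2 + 6 + 8) / 6 = 23/6 = 3.8333
  mean(Y) = (6 + 4 + 4 + 3 + 6 + 5) / 6 = 28/6 = 4.6667
  x̄ = (3.8333, 4.6667),  deviation x̄ - mu_0 = (3.8333, 4.6667) - (7, 2) = (-3.1667, 2.6667).

Step 2 — sample covariance matrix, S[i,j] = (1/(n-1)) · Σ_k (x_{k,i} - mean_i) · (x_{k,j} - mean_j), divisor n-1 = 5:
  S[X,X] = ((1.1667)·(1.1667) + (-2.8333)·(-2.8333) + (-2.8333)·(-2.8333) + (-1.8333)·(-1.8333) + (2.1667)·(2.1667) + (4.1667)·(4.1667)) / 5 = 42.8333/5 = 8.5667
  S[X,Y] = ((1.1667)·(1.3333) + (-2.8333)·(-0.6667) + (-2.8333)·(-0.6667) + (-1.8333)·(-1.6667) + (2.1667)·(1.3333) + (4.1667)·(0.3333)) / 5 = 12.6667/5 = 2.5333
  S[Y,Y] = ((1.3333)·(1.3333) + (-0.6667)·(-0.6667) + (-0.6667)·(-0.6667) + (-1.6667)·(-1.6667) + (1.3333)·(1.3333) + (0.3333)·(0.3333)) / 5 = 7.3333/5 = 1.4667
  S = [[8.5667, 2.5333],
 [2.5333, 1.4667]].

Step 3 — invert S. det(S) = 8.5667·1.4667 - (2.5333)² = 6.1467.
  S^{-1} = (1/det) · [[d, -b], [-b, a]] = [[0.2386, -0.4121],
 [-0.4121, 1.3937]].

Step 4 — quadratic form (x̄ - mu_0)^T · S^{-1} · (x̄ - mu_0):
  S^{-1} · (x̄ - mu_0) = (-1.8547, 5.0217),
  (x̄ - mu_0)^T · [...] = (-3.1667)·(-1.8547) + (2.6667)·(5.0217) = 19.2643.

Step 5 — scale by n: T² = 6 · 19.2643 = 115.5857.

T² ≈ 115.5857


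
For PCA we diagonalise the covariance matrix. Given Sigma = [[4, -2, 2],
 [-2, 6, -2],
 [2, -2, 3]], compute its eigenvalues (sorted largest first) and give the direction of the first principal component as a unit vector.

Step 1 — characteristic polynomial p(λ) = det(λI - Sigma) = λ³ - tr·λ² + c_1·λ - det, where tr = trace, c_1 = sum of the principal 2×2 minors, det = det(Sigma):
  tr = 4 + 6 + 3 = 13,
  c_1 = (4·6 - (-2)²) + (4·3 - (2)²) + (6·3 - (-2)²) = 20 + 8 + 14 = 42,
  det = 4·(6·3 - (-2)²) - (-2)·((-2)·3 - (-2)·(2)) + (2)·((-2)·(-2) - 6·(2)) = 4·(14) - (-2)·(-2) + (2)·(-8) = 36.
  So p(λ) = λ³ - 13λ² + 42λ - 36.
Step 2 — look for an integer root (rational root theorem: any rational root is an integer divisor of 36). Testing λ = 3:
  p(3) = 27 - 117 + 126 - 36 = 0  ✓
  Dividing out (λ - 3): p(λ) = (λ - 3)(λ² - 10λ + 12).
Step 3 — remaining eigenvalues from the quadratic λ² - 10λ + 12 = 0:
  Δ = 10² - 4·12 = 100 - 48 = 52,  λ = (10 ± √52)/2 = (10 ± 7.2111)/2 ≈ 8.6056 or 1.3944.
  Sorted: λ_1 = 8.6056,  λ_2 = 3,  λ_3 = 1.3944  (check: sum = 13 = tr ✓).

Step 4 — unit eigenvector for λ_1 ≈ 8.6056: v spans the null space of (Sigma - λ_1 I), whose rows are
  r_1 = (-4.6056, -2, 2),  r_2 = (-2, -2.6056, -2),  r_3 = (2, -2, -5.6056).
  v is orthogonal to every row, so take v ∝ r_1 × r_2 = ((-2)·(-2) - (2)·(-2.6056), (2)·(-2) - (-4.6056)·(-2), (-4.6056)·(-2.6056) - (-2)·(-2)) ≈ (9.2111, -13.2111, 8).
  Let u = (9.2111, -13.2111, 8).
  ||u|| = √((9.2111)² + (-13.2111)² + (8)²) = √(323.3776) ≈ 17.9827,  v_1 = u/||u|| ≈ (0.5122, -0.7347, 0.4449) (||v_1|| = 1).

λ_1 = 8.6056,  λ_2 = 3,  λ_3 = 1.3944;  v_1 ≈ (0.5122, -0.7347, 0.4449)


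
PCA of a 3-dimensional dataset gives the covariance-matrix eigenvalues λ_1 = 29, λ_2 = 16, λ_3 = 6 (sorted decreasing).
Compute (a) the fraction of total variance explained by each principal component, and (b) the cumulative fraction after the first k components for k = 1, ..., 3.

Step 1 — total variance = trace(Sigma) = Σ λ_i = 29 + 16 + 6 = 51.

Step 2 — fraction explained by component i = λ_i / Σ λ:
  PC1: 29/51 = 0.5686
  PC2: 16/51 = 0.3137
  PC3: 6/51 = 0.1176

Step 3 — cumulative fraction after k components = (λ_1 + ... + λ_k) / Σ λ:
  k = 1: 29/51 = 0.5686
  k = 2: (29 + 16)/51 = 45/51 = 0.8824
  k = 3: (29 + 16 + 6)/51 = 51/51 = 1

Summary (fraction, with percent):

explained: PC1 0.5686 (56.86%), PC2 0.3137 (31.37%), PC3 0.1176 (11.76%);  cumulative: 0.5686, 0.8824, 1


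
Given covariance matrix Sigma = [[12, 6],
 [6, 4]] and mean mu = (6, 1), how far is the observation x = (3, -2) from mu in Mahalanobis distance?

Step 1 — centre the observation: (x - mu) = (-3, -3).

Step 2 — invert Sigma. det(Sigma) = 12·4 - (6)² = 12.
  Sigma^{-1} = (1/det) · [[d, -b], [-b, a]] = [[0.3333, -0.5],
 [-0.5, 1]].

Step 3 — form the quadratic (x - mu)^T · Sigma^{-1} · (x - mu):
  Sigma^{-1} · (x - mu) = (0.5, -1.5).
  (x - mu)^T · [Sigma^{-1} · (x - mu)] = (-3)·(0.5) + (-3)·(-1.5) = 3.

Step 4 — take square root: d = √(3) ≈ 1.7321.

d(x, mu) = √(3) ≈ 1.7321


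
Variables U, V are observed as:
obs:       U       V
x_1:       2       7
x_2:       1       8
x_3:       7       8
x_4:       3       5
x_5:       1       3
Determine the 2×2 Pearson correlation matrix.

Step 1 — column means:
  mean(U) = (2 + 1 + 7 + 3 + 1) / 5 = 14/5 = 2.8
  mean(V) = (7 + 8 + 8 + 5 + 3) / 5 = 31/5 = 6.2

Step 2 — sample variances and covariances s[i,j] = (1/(n-1)) · Σ_k (x_{k,i} - mean_i) · (x_{k,j} - mean_j), with n-1 = 4:
  s[U,U] = ((-0.8)·(-0.8) + (-1.8)·(-1.8) + (4.2)·(4.2) + (0.2)·(0.2) + (-1.8)·(-1.8)) / 4 = 24.8/4 = 6.2
  s[U,V] = ((-0.8)·(0.8) + (-1.8)·(1.8) + (4.2)·(1.8) + (0.2)·(-1.2) + (-1.8)·(-3.2)) / 4 = 9.2/4 = 2.3
  s[V,V] = ((0.8)·(0.8) + (1.8)·(1.8) + (1.8)·(1.8) + (-1.2)·(-1.2) + (-3.2)·(-3.2)) / 4 = 18.8/4 = 4.7
  Sample standard deviations s_i = √(s[i,i]):
  s(U) = √(6.2) = 2.49
  s(V) = √(4.7) = 2.1679

Step 3 — r_{ij} = s_{ij} / (s_i · s_j):
  r[U,U] = 1 (diagonal).
  r[U,V] = 2.3 / (2.49 · 2.1679) = 2.3 / 5.3981 = 0.4261
  r[V,V] = 1 (diagonal).

R is symmetric with unit diagonal. Assembling:

R = [[1, 0.4261],
 [0.4261, 1]]


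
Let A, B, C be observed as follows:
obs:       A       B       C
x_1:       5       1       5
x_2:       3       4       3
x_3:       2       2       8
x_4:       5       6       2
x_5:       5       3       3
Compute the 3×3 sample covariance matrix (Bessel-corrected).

Step 1 — column means:
  mean(A) = (5 + 3 + 2 + 5 + 5) / 5 = 20/5 = 4
  mean(B) = (1 + 4 + 2 + 6 + 3) / 5 = 16/5 = 3.2
  mean(C) = (5 + 3 + 8 + 2 + 3) / 5 = 21/5 = 4.2

Step 2 — sample covariance S[i,j] = (1/(n-1)) · Σ_k (x_{k,i} - mean_i) · (x_{k,j} - mean_j), with n-1 = 4.
  S[A,A] = ((1)·(1) + (-1)·(-1) + (-2)·(-2) + (1)·(1) + (1)·(1)) / 4 = 8/4 = 2
  S[A,B] = ((1)·(-2.2) + (-1)·(0.8) + (-2)·(-1.2) + (1)·(2.8) + (1)·(-0.2)) / 4 = 2/4 = 0.5
  S[A,C] = ((1)·(0.8) + (-1)·(-1.2) + (-2)·(3.8) + (1)·(-2.2) + (1)·(-1.2)) / 4 = -9/4 = -2.25
  S[B,B] = ((-2.2)·(-2.2) + (0.8)·(0.8) + (-1.2)·(-1.2) + (2.8)·(2.8) + (-0.2)·(-0.2)) / 4 = 14.8/4 = 3.7
  S[B,C] = ((-2.2)·(0.8) + (0.8)·(-1.2) + (-1.2)·(3.8) + (2.8)·(-2.2) + (-0.2)·(-1.2)) / 4 = -13.2/4 = -3.3
  S[C,C] = ((0.8)·(0.8) + (-1.2)·(-1.2) + (3.8)·(3.8) + (-2.2)·(-2.2) + (-1.2)·(-1.2)) / 4 = 22.8/4 = 5.7

S is symmetric (S[j,i] = S[i,j]). Assembling:

S = [[2, 0.5, -2.25],
 [0.5, 3.7, -3.3],
 [-2.25, -3.3, 5.7]]


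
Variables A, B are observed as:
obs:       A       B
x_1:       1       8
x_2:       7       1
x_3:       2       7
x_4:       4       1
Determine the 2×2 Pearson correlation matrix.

Step 1 — column means:
  mean(A) = (1 + 7 + 2 + 4) / 4 = 14/4 = 3.5
  mean(B) = (8 + 1 + 7 + 1) / 4 = 17/4 = 4.25

Step 2 — sample variances and covariances s[i,j] = (1/(n-1)) · Σ_k (x_{k,i} - mean_i) · (x_{k,j} - mean_j), with n-1 = 3:
  s[A,A] = ((-2.5)·(-2.5) + (3.5)·(3.5) + (-1.5)·(-1.5) + (0.5)·(0.5)) / 3 = 21/3 = 7
  s[A,B] = ((-2.5)·(3.75) + (3.5)·(-3.25) + (-1.5)·(2.75) + (0.5)·(-3.25)) / 3 = -26.5/3 = -8.8333
  s[B,B] = ((3.75)·(3.75) + (-3.25)·(-3.25) + (2.75)·(2.75) + (-3.25)·(-3.25)) / 3 = 42.75/3 = 14.25
  Sample standard deviations s_i = √(s[i,i]):
  s(A) = √(7) = 2.6458
  s(B) = √(14.25) = 3.7749

Step 3 — r_{ij} = s_{ij} / (s_i · s_j):
  r[A,A] = 1 (diagonal).
  r[A,B] = -8.8333 / (2.6458 · 3.7749) = -8.8333 / 9.9875 = -0.8844
  r[B,B] = 1 (diagonal).

R is symmetric with unit diagonal. Assembling:

R = [[1, -0.8844],
 [-0.8844, 1]]


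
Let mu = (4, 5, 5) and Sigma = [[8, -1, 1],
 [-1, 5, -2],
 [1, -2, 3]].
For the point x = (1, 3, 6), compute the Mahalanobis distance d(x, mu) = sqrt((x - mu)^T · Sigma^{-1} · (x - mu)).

Step 1 — centre the observation: (x - mu) = (-3, -2, 1).

Step 2 — invert Sigma (cofactor / det for 3×3, or solve directly):
  Sigma^{-1} = [[0.131, 0.0119, -0.0357],
 [0.0119, 0.2738, 0.1786],
 [-0.0357, 0.1786, 0.4643]].

Step 3 — form the quadratic (x - mu)^T · Sigma^{-1} · (x - mu):
  Sigma^{-1} · (x - mu) = (-0.4524, -0.4048, 0.2143).
  (x - mu)^T · [Sigma^{-1} · (x - mu)] = (-3)·(-0.4524) + (-2)·(-0.4048) + (1)·(0.2143) = 2.381.

Step 4 — take square root: d = √(2.381) ≈ 1.543.

d(x, mu) = √(2.381) ≈ 1.543


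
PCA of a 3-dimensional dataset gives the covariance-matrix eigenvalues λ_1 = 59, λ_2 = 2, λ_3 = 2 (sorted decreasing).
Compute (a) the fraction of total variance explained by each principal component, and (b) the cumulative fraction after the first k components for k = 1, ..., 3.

Step 1 — total variance = trace(Sigma) = Σ λ_i = 59 + 2 + 2 = 63.

Step 2 — fraction explained by component i = λ_i / Σ λ:
  PC1: 59/63 = 0.9365
  PC2: 2/63 = 0.0317
  PC3: 2/63 = 0.0317

Step 3 — cumulative fraction after k components = (λ_1 + ... + λ_k) / Σ λ:
  k = 1: 59/63 = 0.9365
  k = 2: (59 + 2)/63 = 61/63 = 0.9683
  k = 3: (59 + 2 + 2)/63 = 63/63 = 1

Summary (fraction, with percent):

explained: PC1 0.9365 (93.65%), PC2 0.0317 (3.17%), PC3 0.0317 (3.17%);  cumulative: 0.9365, 0.9683, 1


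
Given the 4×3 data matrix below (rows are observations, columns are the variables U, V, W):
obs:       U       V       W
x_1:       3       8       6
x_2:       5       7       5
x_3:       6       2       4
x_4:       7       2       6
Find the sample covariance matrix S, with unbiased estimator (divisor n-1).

Step 1 — column means:
  mean(U) = (3 + 5 + 6 + 7) / 4 = 21/4 = 5.25
  mean(V) = (8 + 7 + 2 + 2) / 4 = 19/4 = 4.75
  mean(W) = (6 + 5 + 4 + 6) / 4 = 21/4 = 5.25

Step 2 — sample covariance S[i,j] = (1/(n-1)) · Σ_k (x_{k,i} - mean_i) · (x_{k,j} - mean_j), with n-1 = 3.
  S[U,U] = ((-2.25)·(-2.25) + (-0.25)·(-0.25) + (0.75)·(0.75) + (1.75)·(1.75)) / 3 = 8.75/3 = 2.9167
  S[U,V] = ((-2.25)·(3.25) + (-0.25)·(2.25) + (0.75)·(-2.75) + (1.75)·(-2.75)) / 3 = -14.75/3 = -4.9167
  S[U,W] = ((-2.25)·(0.75) + (-0.25)·(-0.25) + (0.75)·(-1.25) + (1.75)·(0.75)) / 3 = -1.25/3 = -0.4167
  S[V,V] = ((3.25)·(3.25) + (2.25)·(2.25) + (-2.75)·(-2.75) + (-2.75)·(-2.75)) / 3 = 30.75/3 = 10.25
  S[V,W] = ((3.25)·(0.75) + (2.25)·(-0.25) + (-2.75)·(-1.25) + (-2.75)·(0.75)) / 3 = 3.25/3 = 1.0833
  S[W,W] = ((0.75)·(0.75) + (-0.25)·(-0.25) + (-1.25)·(-1.25) + (0.75)·(0.75)) / 3 = 2.75/3 = 0.9167

S is symmetric (S[j,i] = S[i,j]). Assembling:

S = [[2.9167, -4.9167, -0.4167],
 [-4.9167, 10.25, 1.0833],
 [-0.4167, 1.0833, 0.9167]]


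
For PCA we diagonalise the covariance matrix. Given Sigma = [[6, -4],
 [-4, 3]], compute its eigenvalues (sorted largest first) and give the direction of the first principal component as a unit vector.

Step 1 — characteristic polynomial of 2×2 Sigma:
  det(Sigma - λI) = λ² - trace · λ + det = 0.
  trace = 6 + 3 = 9, det = 6·3 - (-4)² = 2.
Step 2 — discriminant:
  Δ = trace² - 4·det = 81 - 8 = 73.
Step 3 — eigenvalues:
  λ = (trace ± √Δ)/2 = (9 ± 8.544)/2,
  λ_1 = 8.772,  λ_2 = 0.228.

Step 4 — unit eigenvector for λ_1: solve (Sigma - λ_1 I)v = 0. First row:
  (6 - 8.772)·v_x + (-4)·v_y = 0, i.e. (-2.772)·v_x + (-4)·v_y = 0,
  so v ∝ (b, λ_1 - a) = (-4, 2.772); multiply by -1 so the first entry is positive: u = (4, -2.772).
  ||u|| = √((4)² + (-2.772)²) = √(23.684) ≈ 4.8666,
  v_1 = u/||u|| ≈ (0.8219, -0.5696) (||v_1|| = 1).

λ_1 = 8.772,  λ_2 = 0.228;  v_1 ≈ (0.8219, -0.5696)


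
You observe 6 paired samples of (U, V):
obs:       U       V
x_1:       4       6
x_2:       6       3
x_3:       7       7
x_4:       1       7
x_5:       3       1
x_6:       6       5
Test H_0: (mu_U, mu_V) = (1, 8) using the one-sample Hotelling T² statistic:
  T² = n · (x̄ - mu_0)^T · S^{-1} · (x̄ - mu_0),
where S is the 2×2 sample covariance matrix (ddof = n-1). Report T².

Step 1 — sample mean vector:
  mean(U) = (4 + 6 + 7 + 1 + 3 + 6) / 6 = 27/6 = 4.5
  mean(V) = (6 + 3 + 7 + 7 + 1 + 5) / 6 = 29/6 = 4.8333
  x̄ = (4.5, 4.8333),  deviation x̄ - mu_0 = (4.5, 4.8333) - (1, 8) = (3.5, -3.1667).

Step 2 — sample covariance matrix, S[i,j] = (1/(n-1)) · Σ_k (x_{k,i} - mean_i) · (x_{k,j} - mean_j), divisor n-1 = 5:
  S[U,U] = ((-0.5)·(-0.5) + (1.5)·(1.5) + (2.5)·(2.5) + (-3.5)·(-3.5) + (-1.5)·(-1.5) + (1.5)·(1.5)) / 5 = 25.5/5 = 5.1
  S[U,V] = ((-0.5)·(1.1667) + (1.5)·(-1.8333) + (2.5)·(2.1667) + (-3.5)·(2.1667) + (-1.5)·(-3.8333) + (1.5)·(0.1667)) / 5 = 0.5/5 = 0.1
  S[V,V] = ((1.1667)·(1.1667) + (-1.8333)·(-1.8333) + (2.1667)·(2.1667) + (2.1667)·(2.1667) + (-3.8333)·(-3.8333) + (0.1667)·(0.1667)) / 5 = 28.8333/5 = 5.7667
  S = [[5.1, 0.1],
 [0.1, 5.7667]].

Step 3 — invert S. det(S) = 5.1·5.7667 - (0.1)² = 29.4.
  S^{-1} = (1/det) · [[d, -b], [-b, a]] = [[0.1961, -0.0034],
 [-0.0034, 0.1735]].

Step 4 — quadratic form (x̄ - mu_0)^T · S^{-1} · (x̄ - mu_0):
  S^{-1} · (x̄ - mu_0) = (0.6973, -0.5612),
  (x̄ - mu_0)^T · [...] = (3.5)·(0.6973) + (-3.1667)·(-0.5612) = 4.2177.

Step 5 — scale by n: T² = 6 · 4.2177 = 25.3061.

T² ≈ 25.3061


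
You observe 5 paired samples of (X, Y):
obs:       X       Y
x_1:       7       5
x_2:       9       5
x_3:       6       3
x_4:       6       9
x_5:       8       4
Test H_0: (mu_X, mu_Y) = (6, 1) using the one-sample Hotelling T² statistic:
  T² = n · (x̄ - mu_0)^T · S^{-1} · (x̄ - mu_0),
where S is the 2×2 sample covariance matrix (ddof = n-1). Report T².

Step 1 — sample mean vector:
  mean(X) = (7 + 9 + 6 + 6 + 8) / 5 = 36/5 = 7.2
  mean(Y) = (5 + 5 + 3 + 9 + 4) / 5 = 26/5 = 5.2
  x̄ = (7.2, 5.2),  deviation x̄ - mu_0 = (7.2, 5.2) - (6, 1) = (1.2, 4.2).

Step 2 — sample covariance matrix, S[i,j] = (1/(n-1)) · Σ_k (x_{k,i} - mean_i) · (x_{k,j} - mean_j), divisor n-1 = 4:
  S[X,X] = ((-0.2)·(-0.2) + (1.8)·(1.8) + (-1.2)·(-1.2) + (-1.2)·(-1.2) + (0.8)·(0.8)) / 4 = 6.8/4 = 1.7
  S[X,Y] = ((-0.2)·(-0.2) + (1.8)·(-0.2) + (-1.2)·(-2.2) + (-1.2)·(3.8) + (0.8)·(-1.2)) / 4 = -3.2/4 = -0.8
  S[Y,Y] = ((-0.2)·(-0.2) + (-0.2)·(-0.2) + (-2.2)·(-2.2) + (3.8)·(3.8) + (-1.2)·(-1.2)) / 4 = 20.8/4 = 5.2
  S = [[1.7, -0.8],
 [-0.8, 5.2]].

Step 3 — invert S. det(S) = 1.7·5.2 - (-0.8)² = 8.2.
  S^{-1} = (1/det) · [[d, -b], [-b, a]] = [[0.6341, 0.0976],
 [0.0976, 0.2073]].

Step 4 — quadratic form (x̄ - mu_0)^T · S^{-1} · (x̄ - mu_0):
  S^{-1} · (x̄ - mu_0) = (1.1707, 0.9878),
  (x̄ - mu_0)^T · [...] = (1.2)·(1.1707) + (4.2)·(0.9878) = 5.5537.

Step 5 — scale by n: T² = 5 · 5.5537 = 27.7683.

T² ≈ 27.7683


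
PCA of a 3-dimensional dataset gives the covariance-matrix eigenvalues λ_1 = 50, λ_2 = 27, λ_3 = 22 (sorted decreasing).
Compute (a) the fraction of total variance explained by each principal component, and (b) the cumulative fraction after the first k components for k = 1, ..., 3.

Step 1 — total variance = trace(Sigma) = Σ λ_i = 50 + 27 + 22 = 99.

Step 2 — fraction explained by component i = λ_i / Σ λ:
  PC1: 50/99 = 0.5051
  PC2: 27/99 = 0.2727
  PC3: 22/99 = 0.2222

Step 3 — cumulative fraction after k components = (λ_1 + ... + λ_k) / Σ λ:
  k = 1: 50/99 = 0.5051
  k = 2: (50 + 27)/99 = 77/99 = 0.7778
  k = 3: (50 + 27 + 22)/99 = 99/99 = 1

Summary (fraction, with percent):

explained: PC1 0.5051 (50.51%), PC2 0.2727 (27.27%), PC3 0.2222 (22.22%);  cumulative: 0.5051, 0.7778, 1


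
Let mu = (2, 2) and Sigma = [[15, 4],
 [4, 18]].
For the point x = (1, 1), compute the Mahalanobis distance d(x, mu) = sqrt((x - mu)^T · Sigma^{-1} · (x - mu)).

Step 1 — centre the observation: (x - mu) = (-1, -1).

Step 2 — invert Sigma. det(Sigma) = 15·18 - (4)² = 254.
  Sigma^{-1} = (1/det) · [[d, -b], [-b, a]] = [[0.0709, -0.0157],
 [-0.0157, 0.0591]].

Step 3 — form the quadratic (x - mu)^T · Sigma^{-1} · (x - mu):
  Sigma^{-1} · (x - mu) = (-0.0551, -0.0433).
  (x - mu)^T · [Sigma^{-1} · (x - mu)] = (-1)·(-0.0551) + (-1)·(-0.0433) = 0.0984.

Step 4 — take square root: d = √(0.0984) ≈ 0.3137.

d(x, mu) = √(0.0984) ≈ 0.3137


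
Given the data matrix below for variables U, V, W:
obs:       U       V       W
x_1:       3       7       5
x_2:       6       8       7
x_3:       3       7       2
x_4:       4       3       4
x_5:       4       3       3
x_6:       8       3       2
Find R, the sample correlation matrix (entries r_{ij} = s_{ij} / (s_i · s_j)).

Step 1 — column means:
  mean(U) = (3 + 6 + 3 + 4 + 4 + 8) / 6 = 28/6 = 4.6667
  mean(V) = (7 + 8 + 7 + 3 + 3 + 3) / 6 = 31/6 = 5.1667
  mean(W) = (5 + 7 + 2 + 4 + 3 + 2) / 6 = 23/6 = 3.8333

Step 2 — sample variances and covariances s[i,j] = (1/(n-1)) · Σ_k (x_{k,i} - mean_i) · (x_{k,j} - mean_j), with n-1 = 5:
  s[U,U] = ((-1.6667)·(-1.6667) + (1.3333)·(1.3333) + (-1.6667)·(-1.6667) + (-0.6667)·(-0.6667) + (-0.6667)·(-0.6667) + (3.3333)·(3.3333)) / 5 = 19.3333/5 = 3.8667
  s[U,V] = ((-1.6667)·(1.8333) + (1.3333)·(2.8333) + (-1.6667)·(1.8333) + (-0.6667)·(-2.1667) + (-0.6667)·(-2.1667) + (3.3333)·(-2.1667)) / 5 = -6.6667/5 = -1.3333
  s[U,W] = ((-1.6667)·(1.1667) + (1.3333)·(3.1667) + (-1.6667)·(-1.8333) + (-0.6667)·(0.1667) + (-0.6667)·(-0.8333) + (3.3333)·(-1.8333)) / 5 = -0.3333/5 = -0.0667
  s[V,V] = ((1.8333)·(1.8333) + (2.8333)·(2.8333) + (1.8333)·(1.8333) + (-2.1667)·(-2.1667) + (-2.1667)·(-2.1667) + (-2.1667)·(-2.1667)) / 5 = 28.8333/5 = 5.7667
  s[V,W] = ((1.8333)·(1.1667) + (2.8333)·(3.1667) + (1.8333)·(-1.8333) + (-2.1667)·(0.1667) + (-2.1667)·(-0.8333) + (-2.1667)·(-1.8333)) / 5 = 13.1667/5 = 2.6333
  s[W,W] = ((1.1667)·(1.1667) + (3.1667)·(3.1667) + (-1.8333)·(-1.8333) + (0.1667)·(0.1667) + (-0.8333)·(-0.8333) + (-1.8333)·(-1.8333)) / 5 = 18.8333/5 = 3.7667
  Sample standard deviations s_i = √(s[i,i]):
  s(U) = √(3.8667) = 1.9664
  s(V) = √(5.7667) = 2.4014
  s(W) = √(3.7667) = 1.9408

Step 3 — r_{ij} = s_{ij} / (s_i · s_j):
  r[U,U] = 1 (diagonal).
  r[U,V] = -1.3333 / (1.9664 · 2.4014) = -1.3333 / 4.7221 = -0.2824
  r[U,W] = -0.0667 / (1.9664 · 1.9408) = -0.0667 / 3.8163 = -0.0175
  r[V,V] = 1 (diagonal).
  r[V,W] = 2.6333 / (2.4014 · 1.9408) = 2.6333 / 4.6606 = 0.565
  r[W,W] = 1 (diagonal).

R is symmetric with unit diagonal. Assembling:

R = [[1, -0.2824, -0.0175],
 [-0.2824, 1, 0.565],
 [-0.0175, 0.565, 1]]


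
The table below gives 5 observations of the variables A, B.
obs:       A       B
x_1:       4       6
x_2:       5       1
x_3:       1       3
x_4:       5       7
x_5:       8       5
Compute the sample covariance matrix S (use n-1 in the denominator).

Step 1 — column means:
  mean(A) = (4 + 5 + 1 + 5 + 8) / 5 = 23/5 = 4.6
  mean(B) = (6 + 1 + 3 + 7 + 5) / 5 = 22/5 = 4.4

Step 2 — sample covariance S[i,j] = (1/(n-1)) · Σ_k (x_{k,i} - mean_i) · (x_{k,j} - mean_j), with n-1 = 4.
  S[A,A] = ((-0.6)·(-0.6) + (0.4)·(0.4) + (-3.6)·(-3.6) + (0.4)·(0.4) + (3.4)·(3.4)) / 4 = 25.2/4 = 6.3
  S[A,B] = ((-0.6)·(1.6) + (0.4)·(-3.4) + (-3.6)·(-1.4) + (0.4)·(2.6) + (3.4)·(0.6)) / 4 = 5.8/4 = 1.45
  S[B,B] = ((1.6)·(1.6) + (-3.4)·(-3.4) + (-1.4)·(-1.4) + (2.6)·(2.6) + (0.6)·(0.6)) / 4 = 23.2/4 = 5.8

S is symmetric (S[j,i] = S[i,j]). Assembling:

S = [[6.3, 1.45],
 [1.45, 5.8]]


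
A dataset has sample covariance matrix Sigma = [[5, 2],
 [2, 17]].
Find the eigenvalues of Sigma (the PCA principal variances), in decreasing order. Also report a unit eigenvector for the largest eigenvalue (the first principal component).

Step 1 — characteristic polynomial of 2×2 Sigma:
  det(Sigma - λI) = λ² - trace · λ + det = 0.
  trace = 5 + 17 = 22, det = 5·17 - (2)² = 81.
Step 2 — discriminant:
  Δ = trace² - 4·det = 484 - 324 = 160.
Step 3 — eigenvalues:
  λ = (trace ± √Δ)/2 = (22 ± 12.6491)/2,
  λ_1 = 17.3246,  λ_2 = 4.6754.

Step 4 — unit eigenvector for λ_1: solve (Sigma - λ_1 I)v = 0. First row:
  (5 - 17.3246)·v_x + (2)·v_y = 0, i.e. (-12.3246)·v_x + (2)·v_y = 0,
  so v ∝ (b, λ_1 - a) = (2, 12.3246) = u.
  ||u|| = √((2)² + (12.3246)²) = √(155.8947) ≈ 12.4858,
  v_1 = u/||u|| ≈ (0.1602, 0.9871) (||v_1|| = 1).

λ_1 = 17.3246,  λ_2 = 4.6754;  v_1 ≈ (0.1602, 0.9871)


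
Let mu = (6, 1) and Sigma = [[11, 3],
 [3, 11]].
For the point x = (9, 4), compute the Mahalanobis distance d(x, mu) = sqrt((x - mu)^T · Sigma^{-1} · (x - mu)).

Step 1 — centre the observation: (x - mu) = (3, 3).

Step 2 — invert Sigma. det(Sigma) = 11·11 - (3)² = 112.
  Sigma^{-1} = (1/det) · [[d, -b], [-b, a]] = [[0.0982, -0.0268],
 [-0.0268, 0.0982]].

Step 3 — form the quadratic (x - mu)^T · Sigma^{-1} · (x - mu):
  Sigma^{-1} · (x - mu) = (0.2143, 0.2143).
  (x - mu)^T · [Sigma^{-1} · (x - mu)] = (3)·(0.2143) + (3)·(0.2143) = 1.2857.

Step 4 — take square root: d = √(1.2857) ≈ 1.1339.

d(x, mu) = √(1.2857) ≈ 1.1339


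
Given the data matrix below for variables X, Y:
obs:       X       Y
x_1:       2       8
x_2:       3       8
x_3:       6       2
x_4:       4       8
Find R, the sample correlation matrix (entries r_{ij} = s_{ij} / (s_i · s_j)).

Step 1 — column means:
  mean(X) = (2 + 3 + 6 + 4) / 4 = 15/4 = 3.75
  mean(Y) = (8 + 8 + 2 + 8) / 4 = 26/4 = 6.5

Step 2 — sample variances and covariances s[i,j] = (1/(n-1)) · Σ_k (x_{k,i} - mean_i) · (x_{k,j} - mean_j), with n-1 = 3:
  s[X,X] = ((-1.75)·(-1.75) + (-0.75)·(-0.75) + (2.25)·(2.25) + (0.25)·(0.25)) / 3 = 8.75/3 = 2.9167
  s[X,Y] = ((-1.75)·(1.5) + (-0.75)·(1.5) + (2.25)·(-4.5) + (0.25)·(1.5)) / 3 = -13.5/3 = -4.5
  s[Y,Y] = ((1.5)·(1.5) + (1.5)·(1.5) + (-4.5)·(-4.5) + (1.5)·(1.5)) / 3 = 27/3 = 9
  Sample standard deviations s_i = √(s[i,i]):
  s(X) = √(2.9167) = 1.7078
  s(Y) = √(9) = 3

Step 3 — r_{ij} = s_{ij} / (s_i · s_j):
  r[X,X] = 1 (diagonal).
  r[X,Y] = -4.5 / (1.7078 · 3) = -4.5 / 5.1235 = -0.8783
  r[Y,Y] = 1 (diagonal).

R is symmetric with unit diagonal. Assembling:

R = [[1, -0.8783],
 [-0.8783, 1]]


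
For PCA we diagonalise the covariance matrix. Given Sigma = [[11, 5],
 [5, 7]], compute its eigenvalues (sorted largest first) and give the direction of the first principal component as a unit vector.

Step 1 — characteristic polynomial of 2×2 Sigma:
  det(Sigma - λI) = λ² - trace · λ + det = 0.
  trace = 11 + 7 = 18, det = 11·7 - (5)² = 52.
Step 2 — discriminant:
  Δ = trace² - 4·det = 324 - 208 = 116.
Step 3 — eigenvalues:
  λ = (trace ± √Δ)/2 = (18 ± 10.7703)/2,
  λ_1 = 14.3852,  λ_2 = 3.6148.

Step 4 — unit eigenvector for λ_1: solve (Sigma - λ_1 I)v = 0. First row:
  (11 - 14.3852)·v_x + (5)·v_y = 0, i.e. (-3.3852)·v_x + (5)·v_y = 0,
  so v ∝ (b, λ_1 - a) = (5, 3.3852) = u.
  ||u|| = √((5)² + (3.3852)²) = √(36.4593) ≈ 6.0382,
  v_1 = u/||u|| ≈ (0.8281, 0.5606) (||v_1|| = 1).

λ_1 = 14.3852,  λ_2 = 3.6148;  v_1 ≈ (0.8281, 0.5606)


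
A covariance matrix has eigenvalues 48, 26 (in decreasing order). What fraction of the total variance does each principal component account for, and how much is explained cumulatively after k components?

Step 1 — total variance = trace(Sigma) = Σ λ_i = 48 + 26 = 74.

Step 2 — fraction explained by component i = λ_i / Σ λ:
  PC1: 48/74 = 0.6486
  PC2: 26/74 = 0.3514

Step 3 — cumulative fraction after k components = (λ_1 + ... + λ_k) / Σ λ:
  k = 1: 48/74 = 0.6486
  k = 2: (48 + 26)/74 = 74/74 = 1

Summary (fraction, with percent):

explained: PC1 0.6486 (64.86%), PC2 0.3514 (35.14%);  cumulative: 0.6486, 1


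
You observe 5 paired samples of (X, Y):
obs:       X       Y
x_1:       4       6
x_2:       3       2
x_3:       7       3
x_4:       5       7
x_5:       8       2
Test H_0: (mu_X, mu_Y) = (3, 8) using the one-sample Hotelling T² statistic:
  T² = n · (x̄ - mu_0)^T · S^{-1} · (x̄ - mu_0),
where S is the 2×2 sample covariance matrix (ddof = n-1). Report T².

Step 1 — sample mean vector:
  mean(X) = (4 + 3 + 7 + 5 + 8) / 5 = 27/5 = 5.4
  mean(Y) = (6 + 2 + 3 + 7 + 2) / 5 = 20/5 = 4
  x̄ = (5.4, 4),  deviation x̄ - mu_0 = (5.4, 4) - (3, 8) = (2.4, -4).

Step 2 — sample covariance matrix, S[i,j] = (1/(n-1)) · Σ_k (x_{k,i} - mean_i) · (x_{k,j} - mean_j), divisor n-1 = 4:
  S[X,X] = ((-1.4)·(-1.4) + (-2.4)·(-2.4) + (1.6)·(1.6) + (-0.4)·(-0.4) + (2.6)·(2.6)) / 4 = 17.2/4 = 4.3
  S[X,Y] = ((-1.4)·(2) + (-2.4)·(-2) + (1.6)·(-1) + (-0.4)·(3) + (2.6)·(-2)) / 4 = -6/4 = -1.5
  S[Y,Y] = ((2)·(2) + (-2)·(-2) + (-1)·(-1) + (3)·(3) + (-2)·(-2)) / 4 = 22/4 = 5.5
  S = [[4.3, -1.5],
 [-1.5, 5.5]].

Step 3 — invert S. det(S) = 4.3·5.5 - (-1.5)² = 21.4.
  S^{-1} = (1/det) · [[d, -b], [-b, a]] = [[0.257, 0.0701],
 [0.0701, 0.2009]].

Step 4 — quadratic form (x̄ - mu_0)^T · S^{-1} · (x̄ - mu_0):
  S^{-1} · (x̄ - mu_0) = (0.3364, -0.6355),
  (x̄ - mu_0)^T · [...] = (2.4)·(0.3364) + (-4)·(-0.6355) = 3.3495.

Step 5 — scale by n: T² = 5 · 3.3495 = 16.7477.

T² ≈ 16.7477


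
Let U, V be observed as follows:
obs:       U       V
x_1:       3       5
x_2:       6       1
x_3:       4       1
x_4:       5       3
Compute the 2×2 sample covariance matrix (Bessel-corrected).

Step 1 — column means:
  mean(U) = (3 + 6 + 4 + 5) / 4 = 18/4 = 4.5
  mean(V) = (5 + 1 + 1 + 3) / 4 = 10/4 = 2.5

Step 2 — sample covariance S[i,j] = (1/(n-1)) · Σ_k (x_{k,i} - mean_i) · (x_{k,j} - mean_j), with n-1 = 3.
  S[U,U] = ((-1.5)·(-1.5) + (1.5)·(1.5) + (-0.5)·(-0.5) + (0.5)·(0.5)) / 3 = 5/3 = 1.6667
  S[U,V] = ((-1.5)·(2.5) + (1.5)·(-1.5) + (-0.5)·(-1.5) + (0.5)·(0.5)) / 3 = -5/3 = -1.6667
  S[V,V] = ((2.5)·(2.5) + (-1.5)·(-1.5) + (-1.5)·(-1.5) + (0.5)·(0.5)) / 3 = 11/3 = 3.6667

S is symmetric (S[j,i] = S[i,j]). Assembling:

S = [[1.6667, -1.6667],
 [-1.6667, 3.6667]]


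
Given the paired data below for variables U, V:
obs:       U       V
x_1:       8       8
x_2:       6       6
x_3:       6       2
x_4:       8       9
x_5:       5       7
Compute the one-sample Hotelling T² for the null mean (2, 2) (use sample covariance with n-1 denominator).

Step 1 — sample mean vector:
  mean(U) = (8 + 6 + 6 + 8 + 5) / 5 = 33/5 = 6.6
  mean(V) = (8 + 6 + 2 + 9 + 7) / 5 = 32/5 = 6.4
  x̄ = (6.6, 6.4),  deviation x̄ - mu_0 = (6.6, 6.4) - (2, 2) = (4.6, 4.4).

Step 2 — sample covariance matrix, S[i,j] = (1/(n-1)) · Σ_k (x_{k,i} - mean_i) · (x_{k,j} - mean_j), divisor n-1 = 4:
  S[U,U] = ((1.4)·(1.4) + (-0.6)·(-0.6) + (-0.6)·(-0.6) + (1.4)·(1.4) + (-1.6)·(-1.6)) / 4 = 7.2/4 = 1.8
  S[U,V] = ((1.4)·(1.6) + (-0.6)·(-0.4) + (-0.6)·(-4.4) + (1.4)·(2.6) + (-1.6)·(0.6)) / 4 = 7.8/4 = 1.95
  S[V,V] = ((1.6)·(1.6) + (-0.4)·(-0.4) + (-4.4)·(-4.4) + (2.6)·(2.6) + (0.6)·(0.6)) / 4 = 29.2/4 = 7.3
  S = [[1.8, 1.95],
 [1.95, 7.3]].

Step 3 — invert S. det(S) = 1.8·7.3 - (1.95)² = 9.3375.
  S^{-1} = (1/det) · [[d, -b], [-b, a]] = [[0.7818, -0.2088],
 [-0.2088, 0.1928]].

Step 4 — quadratic form (x̄ - mu_0)^T · S^{-1} · (x̄ - mu_0):
  S^{-1} · (x̄ - mu_0) = (2.6774, -0.1124),
  (x̄ - mu_0)^T · [...] = (4.6)·(2.6774) + (4.4)·(-0.1124) = 11.8212.

Step 5 — scale by n: T² = 5 · 11.8212 = 59.1058.

T² ≈ 59.1058


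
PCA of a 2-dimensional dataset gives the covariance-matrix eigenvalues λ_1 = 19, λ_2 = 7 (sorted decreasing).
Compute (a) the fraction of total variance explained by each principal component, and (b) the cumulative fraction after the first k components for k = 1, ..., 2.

Step 1 — total variance = trace(Sigma) = Σ λ_i = 19 + 7 = 26.

Step 2 — fraction explained by component i = λ_i / Σ λ:
  PC1: 19/26 = 0.7308
  PC2: 7/26 = 0.2692

Step 3 — cumulative fraction after k components = (λ_1 + ... + λ_k) / Σ λ:
  k = 1: 19/26 = 0.7308
  k = 2: (19 + 7)/26 = 26/26 = 1

Summary (fraction, with percent):

explained: PC1 0.7308 (73.08%), PC2 0.2692 (26.92%);  cumulative: 0.7308, 1


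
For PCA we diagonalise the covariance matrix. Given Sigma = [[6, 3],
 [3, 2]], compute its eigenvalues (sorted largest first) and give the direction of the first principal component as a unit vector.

Step 1 — characteristic polynomial of 2×2 Sigma:
  det(Sigma - λI) = λ² - trace · λ + det = 0.
  trace = 6 + 2 = 8, det = 6·2 - (3)² = 3.
Step 2 — discriminant:
  Δ = trace² - 4·det = 64 - 12 = 52.
Step 3 — eigenvalues:
  λ = (trace ± √Δ)/2 = (8 ± 7.2111)/2,
  λ_1 = 7.6056,  λ_2 = 0.3944.

Step 4 — unit eigenvector for λ_1: solve (Sigma - λ_1 I)v = 0. First row:
  (6 - 7.6056)·v_x + (3)·v_y = 0, i.e. (-1.6056)·v_x + (3)·v_y = 0,
  so v ∝ (b, λ_1 - a) = (3, 1.6056) = u.
  ||u|| = √((3)² + (1.6056)²) = √(11.5778) ≈ 3.4026,
  v_1 = u/||u|| ≈ (0.8817, 0.4719) (||v_1|| = 1).

λ_1 = 7.6056,  λ_2 = 0.3944;  v_1 ≈ (0.8817, 0.4719)


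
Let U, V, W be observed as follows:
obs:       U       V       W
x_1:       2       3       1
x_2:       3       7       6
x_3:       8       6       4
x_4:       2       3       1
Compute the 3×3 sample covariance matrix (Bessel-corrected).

Step 1 — column means:
  mean(U) = (2 + 3 + 8 + 2) / 4 = 15/4 = 3.75
  mean(V) = (3 + 7 + 6 + 3) / 4 = 19/4 = 4.75
  mean(W) = (1 + 6 + 4 + 1) / 4 = 12/4 = 3

Step 2 — sample covariance S[i,j] = (1/(n-1)) · Σ_k (x_{k,i} - mean_i) · (x_{k,j} - mean_j), with n-1 = 3.
  S[U,U] = ((-1.75)·(-1.75) + (-0.75)·(-0.75) + (4.25)·(4.25) + (-1.75)·(-1.75)) / 3 = 24.75/3 = 8.25
  S[U,V] = ((-1.75)·(-1.75) + (-0.75)·(2.25) + (4.25)·(1.25) + (-1.75)·(-1.75)) / 3 = 9.75/3 = 3.25
  S[U,W] = ((-1.75)·(-2) + (-0.75)·(3) + (4.25)·(1) + (-1.75)·(-2)) / 3 = 9/3 = 3
  S[V,V] = ((-1.75)·(-1.75) + (2.25)·(2.25) + (1.25)·(1.25) + (-1.75)·(-1.75)) / 3 = 12.75/3 = 4.25
  S[V,W] = ((-1.75)·(-2) + (2.25)·(3) + (1.25)·(1) + (-1.75)·(-2)) / 3 = 15/3 = 5
  S[W,W] = ((-2)·(-2) + (3)·(3) + (1)·(1) + (-2)·(-2)) / 3 = 18/3 = 6

S is symmetric (S[j,i] = S[i,j]). Assembling:

S = [[8.25, 3.25, 3],
 [3.25, 4.25, 5],
 [3, 5, 6]]


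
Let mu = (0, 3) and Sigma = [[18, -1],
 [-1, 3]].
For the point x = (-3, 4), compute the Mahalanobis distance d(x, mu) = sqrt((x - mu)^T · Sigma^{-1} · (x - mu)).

Step 1 — centre the observation: (x - mu) = (-3, 1).

Step 2 — invert Sigma. det(Sigma) = 18·3 - (-1)² = 53.
  Sigma^{-1} = (1/det) · [[d, -b], [-b, a]] = [[0.0566, 0.0189],
 [0.0189, 0.3396]].

Step 3 — form the quadratic (x - mu)^T · Sigma^{-1} · (x - mu):
  Sigma^{-1} · (x - mu) = (-0.1509, 0.283).
  (x - mu)^T · [Sigma^{-1} · (x - mu)] = (-3)·(-0.1509) + (1)·(0.283) = 0.7358.

Step 4 — take square root: d = √(0.7358) ≈ 0.8578.

d(x, mu) = √(0.7358) ≈ 0.8578


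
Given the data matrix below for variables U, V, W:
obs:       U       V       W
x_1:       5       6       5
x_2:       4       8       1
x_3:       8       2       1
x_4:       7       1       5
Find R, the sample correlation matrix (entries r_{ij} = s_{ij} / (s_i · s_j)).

Step 1 — column means:
  mean(U) = (5 + 4 + 8 + 7) / 4 = 24/4 = 6
  mean(V) = (6 + 8 + 2 + 1) / 4 = 17/4 = 4.25
  mean(W) = (5 + 1 + 1 + 5) / 4 = 12/4 = 3

Step 2 — sample variances and covariances s[i,j] = (1/(n-1)) · Σ_k (x_{k,i} - mean_i) · (x_{k,j} - mean_j), with n-1 = 3:
  s[U,U] = ((-1)·(-1) + (-2)·(-2) + (2)·(2) + (1)·(1)) / 3 = 10/3 = 3.3333
  s[U,V] = ((-1)·(1.75) + (-2)·(3.75) + (2)·(-2.25) + (1)·(-3.25)) / 3 = -17/3 = -5.6667
  s[U,W] = ((-1)·(2) + (-2)·(-2) + (2)·(-2) + (1)·(2)) / 3 = 0/3 = 0
  s[V,V] = ((1.75)·(1.75) + (3.75)·(3.75) + (-2.25)·(-2.25) + (-3.25)·(-3.25)) / 3 = 32.75/3 = 10.9167
  s[V,W] = ((1.75)·(2) + (3.75)·(-2) + (-2.25)·(-2) + (-3.25)·(2)) / 3 = -6/3 = -2
  s[W,W] = ((2)·(2) + (-2)·(-2) + (-2)·(-2) + (2)·(2)) / 3 = 16/3 = 5.3333
  Sample standard deviations s_i = √(s[i,i]):
  s(U) = √(3.3333) = 1.8257
  s(V) = √(10.9167) = 3.304
  s(W) = √(5.3333) = 2.3094

Step 3 — r_{ij} = s_{ij} / (s_i · s_j):
  r[U,U] = 1 (diagonal).
  r[U,V] = -5.6667 / (1.8257 · 3.304) = -5.6667 / 6.0323 = -0.9394
  r[U,W] = 0 / (1.8257 · 2.3094) = 0 / 4.2164 = 0
  r[V,V] = 1 (diagonal).
  r[V,W] = -2 / (3.304 · 2.3094) = -2 / 7.6303 = -0.2621
  r[W,W] = 1 (diagonal).

R is symmetric with unit diagonal. Assembling:

R = [[1, -0.9394, 0],
 [-0.9394, 1, -0.2621],
 [0, -0.2621, 1]]
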